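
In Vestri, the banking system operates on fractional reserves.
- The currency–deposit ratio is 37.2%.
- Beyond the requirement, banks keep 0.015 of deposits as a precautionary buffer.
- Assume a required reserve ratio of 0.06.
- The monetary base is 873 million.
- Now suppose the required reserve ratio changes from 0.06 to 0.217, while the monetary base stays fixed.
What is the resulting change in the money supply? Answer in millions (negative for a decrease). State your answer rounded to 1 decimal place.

-696.5 million

Initially m₁ = (1 + 0.372) / (0.06 + 0.015 + 0.372) ≈ 3.06935, so M₁ = 3.06935 × 873 ≈ 2679.5426 million.
After the change m₂ = (1 + 0.372) / (0.217 + 0.015 + 0.372) ≈ 2.27152, so M₂ = 2.27152 × 873 ≈ 1983.037 million.
ΔM = M₂ − M₁ = 1983.037 − 2679.5426 = -696.5056 million.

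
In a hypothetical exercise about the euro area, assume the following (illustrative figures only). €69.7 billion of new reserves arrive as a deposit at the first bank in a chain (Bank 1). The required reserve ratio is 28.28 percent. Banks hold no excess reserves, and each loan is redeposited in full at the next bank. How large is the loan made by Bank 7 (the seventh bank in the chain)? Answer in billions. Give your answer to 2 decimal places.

Each bank lends a fraction (1 − rr) = 0.7172 of the deposit it receives, so Bank 7 receives 69.7·0.7172^6 and lends 69.7·0.7172^7 ≈ 6.8032 billion.

€6.80 billion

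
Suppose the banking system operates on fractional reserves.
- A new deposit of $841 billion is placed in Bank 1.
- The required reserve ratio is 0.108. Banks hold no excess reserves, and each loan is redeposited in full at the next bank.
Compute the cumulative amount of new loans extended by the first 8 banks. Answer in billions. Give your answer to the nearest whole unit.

Bank i lends (1 − rr)^i of the original deposit: Bank 1 lends 841·0.8920 = 750.1720, Bank 2 lends 841·0.8920² ≈ 669.1534, and so on.
Summing a geometric series: total = 841·[0.8920·(1 − 0.8920^8) / (1 − 0.8920)] ≈ 4162.1223 billion.

$4162 billion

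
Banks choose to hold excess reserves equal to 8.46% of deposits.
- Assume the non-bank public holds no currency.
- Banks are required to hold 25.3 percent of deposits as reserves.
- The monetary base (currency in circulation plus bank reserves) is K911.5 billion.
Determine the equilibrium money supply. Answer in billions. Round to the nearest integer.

The money multiplier is m = 1 / (rr + e) = 1 / (0.253 + 0.0846) ≈ 2.9621.
So M = m × MB = 2.9621 × 911.5 ≈ 2699.9542 billion.

K2700 billion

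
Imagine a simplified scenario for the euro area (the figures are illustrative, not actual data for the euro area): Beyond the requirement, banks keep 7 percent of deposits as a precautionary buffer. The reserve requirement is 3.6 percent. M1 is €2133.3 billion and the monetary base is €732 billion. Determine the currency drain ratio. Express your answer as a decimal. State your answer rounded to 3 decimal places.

0.361

Using m = M/MB = 2133.3/732 ≈ 2.914344. From m = (1 + c)/(c + rr + e), rearranging gives 1 + c = m·(c + rr + e), so c·(1 − m) = m·(rr + e) − 1.
Hence c = [m·(rr + e) − 1]/(1 − m) = [2.914344 × (0.036 + 0.07) − 1] / (1 − 2.914344) ≈ 0.361001.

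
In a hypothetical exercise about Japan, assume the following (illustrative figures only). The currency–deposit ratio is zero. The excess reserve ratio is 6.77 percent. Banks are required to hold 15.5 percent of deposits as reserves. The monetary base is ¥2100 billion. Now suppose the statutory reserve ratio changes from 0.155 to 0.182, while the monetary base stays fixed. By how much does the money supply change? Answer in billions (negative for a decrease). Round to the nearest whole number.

-1020 billion

Initially m₁ = 1 / (0.155 + 0.0677) ≈ 4.49035, so M₁ = 4.49035 × 2100 = 9429.735 billion.
After the change m₂ = 1 / (0.182 + 0.0677) ≈ 4.00481, so M₂ = 4.00481 × 2100 = 8410.101 billion.
ΔM = M₂ − M₁ = 8410.101 − 9429.735 = -1019.634 billion.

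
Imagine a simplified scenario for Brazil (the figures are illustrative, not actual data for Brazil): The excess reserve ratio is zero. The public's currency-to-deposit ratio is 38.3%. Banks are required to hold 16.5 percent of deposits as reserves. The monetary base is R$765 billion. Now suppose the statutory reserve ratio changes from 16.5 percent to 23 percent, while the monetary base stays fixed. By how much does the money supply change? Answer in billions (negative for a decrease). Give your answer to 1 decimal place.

Initially m₁ = (1 + 0.383) / (0.165 + 0.383) ≈ 2.52372, so M₁ = 2.52372 × 765 = 1930.6458 billion.
After the change m₂ = (1 + 0.383) / (0.23 + 0.383) ≈ 2.25612, so M₂ = 2.25612 × 765 = 1725.9318 billion.
ΔM = M₂ − M₁ = 1725.9318 − 1930.6458 = -204.714 billion.

-204.7 billion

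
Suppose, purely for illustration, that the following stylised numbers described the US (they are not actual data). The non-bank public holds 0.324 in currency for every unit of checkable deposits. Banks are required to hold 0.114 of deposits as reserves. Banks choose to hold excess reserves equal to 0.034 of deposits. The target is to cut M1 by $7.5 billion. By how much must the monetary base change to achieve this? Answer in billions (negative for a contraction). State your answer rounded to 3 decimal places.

The money multiplier is m = (1 + c) / (rr + e + c) = (1 + 0.324) / (0.114 + 0.034 + 0.324) ≈ 2.80508.
ΔMB = ΔM / m = (−7.5) / 2.80508 ≈ -2.6737 billion.

-2.674 billion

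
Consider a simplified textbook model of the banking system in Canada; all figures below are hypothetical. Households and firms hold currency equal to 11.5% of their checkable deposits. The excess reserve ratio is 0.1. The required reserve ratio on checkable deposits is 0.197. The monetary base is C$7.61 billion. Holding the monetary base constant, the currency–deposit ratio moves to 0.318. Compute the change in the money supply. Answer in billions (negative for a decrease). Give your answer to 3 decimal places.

-4.286 billion

Initially m₁ = (1 + 0.115) / (0.197 + 0.1 + 0.115) ≈ 2.70631, so M₁ = 2.70631 × 7.61 ≈ 20.595 billion.
After the change m₂ = (1 + 0.318) / (0.197 + 0.1 + 0.318) ≈ 2.14309, so M₂ = 2.14309 × 7.61 ≈ 16.3089 billion.
ΔM = M₂ − M₁ = 16.3089 − 20.595 = -4.2861 billion.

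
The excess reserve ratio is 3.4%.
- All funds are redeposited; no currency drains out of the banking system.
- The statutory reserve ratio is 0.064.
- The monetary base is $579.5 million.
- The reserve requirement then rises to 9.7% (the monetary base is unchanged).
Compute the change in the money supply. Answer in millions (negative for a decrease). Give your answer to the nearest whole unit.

Initially m₁ = 1 / (0.064 + 0.034) ≈ 10.2041, so M₁ = 10.2041 × 579.5 ≈ 5913.276 million.
After the change m₂ = 1 / (0.097 + 0.034) ≈ 7.6336, so M₂ = 7.6336 × 579.5 = 4423.6712 million.
ΔM = M₂ − M₁ = 4423.6712 − 5913.276 = -1489.6048 million.

-1490 million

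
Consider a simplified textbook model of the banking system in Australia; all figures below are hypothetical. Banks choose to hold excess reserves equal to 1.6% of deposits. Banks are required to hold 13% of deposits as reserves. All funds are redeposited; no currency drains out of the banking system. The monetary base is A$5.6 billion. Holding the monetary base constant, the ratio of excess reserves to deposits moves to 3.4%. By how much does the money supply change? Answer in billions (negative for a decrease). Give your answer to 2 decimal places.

Initially m₁ = 1 / (0.13 + 0.016) ≈ 6.8493, so M₁ = 6.8493 × 5.6 ≈ 38.3561 billion.
After the change m₂ = 1 / (0.13 + 0.034) ≈ 6.0976, so M₂ = 6.0976 × 5.6 ≈ 34.1466 billion.
ΔM = M₂ − M₁ = 34.1466 − 38.3561 = -4.2095 billion.

-4.21 billion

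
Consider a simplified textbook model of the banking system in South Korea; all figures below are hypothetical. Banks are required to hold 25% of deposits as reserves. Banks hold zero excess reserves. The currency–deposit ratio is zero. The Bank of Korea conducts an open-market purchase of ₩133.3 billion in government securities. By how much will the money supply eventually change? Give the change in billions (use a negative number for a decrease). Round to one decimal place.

₩533.2 billion

The simple money multiplier is m = 1/rr = 1/0.25 = 4.
An open-market purchase increases the monetary base by 133.3 billion, so ΔM = m × ΔMB = 4 × 133.3 = 533.2 billion.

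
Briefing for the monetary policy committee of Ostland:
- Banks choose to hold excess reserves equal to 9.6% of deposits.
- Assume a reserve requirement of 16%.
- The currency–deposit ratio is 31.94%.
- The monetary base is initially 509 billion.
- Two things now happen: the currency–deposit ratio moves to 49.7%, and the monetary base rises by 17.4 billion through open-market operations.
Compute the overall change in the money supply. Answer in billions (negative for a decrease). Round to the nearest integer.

-121 billion

Before: m₁ = (1 + 0.3194) / (0.16 + 0.096 + 0.3194) ≈ 2.2930, MB₁ = 509, so M₁ = 2.2930 × 509 = 1167.137 billion.
After: m₂ = (1 + 0.497) / (0.16 + 0.096 + 0.497) ≈ 1.9880, MB₂ = 509 + 17.4 = 526.4, so M₂ = 1.9880 × 526.4 = 1046.4832 billion.
ΔM = M₂ − M₁ = 1046.4832 − 1167.137 = -120.6538 billion.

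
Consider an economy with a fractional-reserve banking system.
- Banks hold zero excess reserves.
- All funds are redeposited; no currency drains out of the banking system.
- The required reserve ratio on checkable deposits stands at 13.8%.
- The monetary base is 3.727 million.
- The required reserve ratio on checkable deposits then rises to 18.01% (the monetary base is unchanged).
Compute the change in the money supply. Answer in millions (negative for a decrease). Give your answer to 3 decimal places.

-6.313 million

Initially m₁ = 1 / (0.138) ≈ 7.24638, so M₁ = 7.24638 × 3.727 ≈ 27.0073 million.
After the change m₂ = 1 / (0.1801) ≈ 5.55247, so M₂ = 5.55247 × 3.727 ≈ 20.6941 million.
ΔM = M₂ − M₁ = 20.6941 − 27.0073 = -6.3132 million.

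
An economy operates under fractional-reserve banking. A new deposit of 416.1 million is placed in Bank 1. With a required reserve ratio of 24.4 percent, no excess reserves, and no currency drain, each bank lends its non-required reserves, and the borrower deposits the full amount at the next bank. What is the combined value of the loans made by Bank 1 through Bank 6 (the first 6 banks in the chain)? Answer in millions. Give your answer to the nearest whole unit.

1049 million

Bank i lends (1 − rr)^i of the original deposit: Bank 1 lends 416.1·0.7560 = 314.5716, Bank 2 lends 416.1·0.7560² ≈ 237.8161, and so on.
Summing a geometric series: total = 416.1·[0.7560·(1 − 0.7560^6) / (1 − 0.7560)] ≈ 1048.5365 million.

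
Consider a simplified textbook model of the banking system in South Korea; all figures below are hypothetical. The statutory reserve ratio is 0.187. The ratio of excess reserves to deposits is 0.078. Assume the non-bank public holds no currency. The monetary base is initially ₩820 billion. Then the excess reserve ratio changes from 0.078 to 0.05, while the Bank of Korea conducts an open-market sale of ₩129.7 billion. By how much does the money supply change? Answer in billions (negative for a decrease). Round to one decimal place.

-181.7 billion

Before: m₁ = 1 / (0.187 + 0.078) ≈ 3.77358, MB₁ = 820, so M₁ = 3.77358 × 820 = 3094.3356 billion.
After: m₂ = 1 / (0.187 + 0.05) ≈ 4.21941, MB₂ = 820 − 129.7 = 690.3, so M₂ = 4.21941 × 690.3 ≈ 2912.6587 billion.
ΔM = M₂ − M₁ = 2912.6587 − 3094.3356 = -181.6769 billion.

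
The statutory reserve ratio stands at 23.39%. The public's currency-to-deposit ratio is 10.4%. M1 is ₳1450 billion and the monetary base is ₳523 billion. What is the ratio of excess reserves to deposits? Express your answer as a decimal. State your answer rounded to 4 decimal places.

Using m = M/MB = 1450/523 ≈ 2.772467. Since m = (1 + c)/(c + rr + e), the denominator satisfies c + rr + e = (1 + c)/m = (1 + 0.104) / 2.772467 ≈ 0.398201.
With c = 0.104 and rr = 0.2339, the ratio of excess reserves to deposits is 0.398201 − 0.104 − 0.2339 = 0.060301.

0.0603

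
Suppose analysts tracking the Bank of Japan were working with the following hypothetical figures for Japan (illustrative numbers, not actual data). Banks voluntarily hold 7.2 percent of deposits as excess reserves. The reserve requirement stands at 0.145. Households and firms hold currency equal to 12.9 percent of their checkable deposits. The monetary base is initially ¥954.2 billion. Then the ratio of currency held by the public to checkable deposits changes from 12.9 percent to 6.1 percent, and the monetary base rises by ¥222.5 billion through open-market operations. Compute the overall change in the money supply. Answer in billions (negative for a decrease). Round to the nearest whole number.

Before: m₁ = (1 + 0.129) / (0.145 + 0.072 + 0.129) ≈ 3.26301, MB₁ = 954.2, so M₁ = 3.26301 × 954.2 ≈ 3113.5641 billion.
After: m₂ = (1 + 0.061) / (0.145 + 0.072 + 0.061) ≈ 3.81655, MB₂ = 954.2 + 222.5 = 1176.7, so M₂ = 3.81655 × 1176.7 ≈ 4490.9344 billion.
ΔM = M₂ − M₁ = 4490.9344 − 3113.5641 = 1377.3703 billion.

¥1377 billion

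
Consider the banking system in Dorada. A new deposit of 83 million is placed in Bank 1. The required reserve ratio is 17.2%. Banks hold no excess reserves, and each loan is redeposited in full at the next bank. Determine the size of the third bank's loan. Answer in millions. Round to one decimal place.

Each bank lends a fraction (1 − rr) = 0.8280 of the deposit it receives, so Bank 3 receives 83·0.8280^2 and lends 83·0.8280^3 ≈ 47.1161 million.

47.1 million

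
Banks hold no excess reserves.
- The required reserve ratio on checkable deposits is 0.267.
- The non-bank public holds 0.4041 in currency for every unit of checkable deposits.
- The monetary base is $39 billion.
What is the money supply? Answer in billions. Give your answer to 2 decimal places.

$81.60 billion

The money multiplier is m = (1 + c) / (rr + c) = (1 + 0.4041) / (0.267 + 0.4041) ≈ 2.09224.
So M = m × MB = 2.09224 × 39 ≈ 81.5974 billion.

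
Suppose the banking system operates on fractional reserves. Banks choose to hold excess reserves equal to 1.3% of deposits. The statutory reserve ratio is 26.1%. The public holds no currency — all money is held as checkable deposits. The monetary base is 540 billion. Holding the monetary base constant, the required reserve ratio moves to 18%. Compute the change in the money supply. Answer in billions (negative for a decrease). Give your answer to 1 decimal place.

Initially m₁ = 1 / (0.261 + 0.013) ≈ 3.64964, so M₁ = 3.64964 × 540 = 1970.8056 billion.
After the change m₂ = 1 / (0.18 + 0.013) ≈ 5.18135, so M₂ = 5.18135 × 540 = 2797.929 billion.
ΔM = M₂ − M₁ = 2797.929 − 1970.8056 = 827.1234 billion.

827.1 billion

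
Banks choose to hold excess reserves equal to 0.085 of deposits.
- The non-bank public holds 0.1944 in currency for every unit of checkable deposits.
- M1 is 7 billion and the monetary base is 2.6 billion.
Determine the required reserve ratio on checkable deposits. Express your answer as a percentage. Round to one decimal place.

16.4%

Using m = M/MB = 7/2.6 ≈ 2.692308. Since m = (1 + c)/(c + rr + e), the denominator satisfies c + rr + e = (1 + c)/m = (1 + 0.1944) / 2.692308 ≈ 0.443634.
With c = 0.1944 and e = 0.085, the required reserve ratio on checkable deposits is 0.443634 − 0.1944 − 0.085 = 0.164234.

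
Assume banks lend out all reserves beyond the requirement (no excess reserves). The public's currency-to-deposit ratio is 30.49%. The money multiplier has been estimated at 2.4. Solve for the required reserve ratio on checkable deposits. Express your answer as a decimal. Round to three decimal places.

Using m = 2.4. Since m = (1 + c)/(c + rr + e), the denominator satisfies c + rr + e = (1 + c)/m = (1 + 0.3049) / 2.4 ≈ 0.543708.
With c = 0.3049 and e = 0, the required reserve ratio on checkable deposits is 0.543708 − 0.3049 − 0 = 0.238808.

0.239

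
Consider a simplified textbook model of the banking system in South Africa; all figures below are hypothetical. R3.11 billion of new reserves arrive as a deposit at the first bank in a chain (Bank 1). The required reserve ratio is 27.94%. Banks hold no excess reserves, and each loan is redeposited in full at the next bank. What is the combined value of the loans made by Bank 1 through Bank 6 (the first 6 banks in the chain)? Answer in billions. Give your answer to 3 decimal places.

Bank i lends (1 − rr)^i of the original deposit: Bank 1 lends 3.11·0.7206 ≈ 2.2411, Bank 2 lends 3.11·0.7206² ≈ 1.6149, and so on.
Summing a geometric series: total = 3.11·[0.7206·(1 − 0.7206^6) / (1 − 0.7206)] ≈ 6.8980 billion.

R6.898 billion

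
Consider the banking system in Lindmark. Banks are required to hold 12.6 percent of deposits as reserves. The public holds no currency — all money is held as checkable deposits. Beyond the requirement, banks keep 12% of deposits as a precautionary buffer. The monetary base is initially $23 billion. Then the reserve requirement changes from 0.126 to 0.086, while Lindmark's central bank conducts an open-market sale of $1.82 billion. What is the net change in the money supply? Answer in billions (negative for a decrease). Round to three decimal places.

Before: m₁ = 1 / (0.126 + 0.12) ≈ 4.065041, MB₁ = 23, so M₁ = 4.065041 × 23 ≈ 93.4959 billion.
After: m₂ = 1 / (0.086 + 0.12) ≈ 4.854369, MB₂ = 23 − 1.82 = 21.18, so M₂ = 4.854369 × 21.18 ≈ 102.8155 billion.
ΔM = M₂ − M₁ = 102.8155 − 93.4959 = 9.3196 billion.

$9.320 billion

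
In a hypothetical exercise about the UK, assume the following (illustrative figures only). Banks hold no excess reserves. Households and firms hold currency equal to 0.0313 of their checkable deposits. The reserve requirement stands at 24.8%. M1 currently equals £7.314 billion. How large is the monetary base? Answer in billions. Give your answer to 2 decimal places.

£1.98 billion

The money multiplier is m = (1 + c) / (rr + c) = (1 + 0.0313) / (0.248 + 0.0313) ≈ 3.6924.
MB = M / m = 7.314 / 3.6924 ≈ 1.9808 billion.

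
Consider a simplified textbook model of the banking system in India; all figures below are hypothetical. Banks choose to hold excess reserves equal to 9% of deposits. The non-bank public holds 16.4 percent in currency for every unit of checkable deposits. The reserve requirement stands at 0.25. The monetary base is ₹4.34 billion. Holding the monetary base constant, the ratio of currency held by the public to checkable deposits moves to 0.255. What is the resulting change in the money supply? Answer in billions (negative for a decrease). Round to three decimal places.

Initially m₁ = (1 + 0.164) / (0.25 + 0.09 + 0.164) ≈ 2.30952, so M₁ = 2.30952 × 4.34 ≈ 10.0233 billion.
After the change m₂ = (1 + 0.255) / (0.25 + 0.09 + 0.255) ≈ 2.10924, so M₂ = 2.10924 × 4.34 ≈ 9.1541 billion.
ΔM = M₂ − M₁ = 9.1541 − 10.0233 = -0.8692 billion.

-0.869 billion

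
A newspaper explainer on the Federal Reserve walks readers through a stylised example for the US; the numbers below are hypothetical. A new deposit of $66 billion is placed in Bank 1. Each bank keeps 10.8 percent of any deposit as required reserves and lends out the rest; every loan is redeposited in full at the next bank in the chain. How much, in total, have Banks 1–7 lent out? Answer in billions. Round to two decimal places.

Bank i lends (1 − rr)^i of the original deposit: Bank 1 lends 66·0.8920 = 58.8720, Bank 2 lends 66·0.8920² ≈ 52.5138, and so on.
Summing a geometric series: total = 66·[0.8920·(1 − 0.8920^7) / (1 − 0.8920)] ≈ 300.1828 billion.

$300.18 billion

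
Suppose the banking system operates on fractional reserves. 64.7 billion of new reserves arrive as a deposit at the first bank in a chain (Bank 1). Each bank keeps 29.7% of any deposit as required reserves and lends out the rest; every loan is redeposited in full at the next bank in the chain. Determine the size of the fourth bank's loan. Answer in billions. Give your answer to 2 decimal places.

15.80 billion

Each bank lends a fraction (1 − rr) = 0.7030 of the deposit it receives, so Bank 4 receives 64.7·0.7030^3 and lends 64.7·0.7030^4 ≈ 15.8025 billion.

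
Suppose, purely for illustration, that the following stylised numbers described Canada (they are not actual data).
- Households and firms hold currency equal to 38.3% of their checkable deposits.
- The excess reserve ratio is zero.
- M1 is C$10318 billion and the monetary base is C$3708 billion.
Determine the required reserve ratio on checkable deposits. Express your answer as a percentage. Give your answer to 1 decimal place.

11.4%

Using m = M/MB = 10318/3708 ≈ 2.782632. Since m = (1 + c)/(c + rr + e), the denominator satisfies c + rr + e = (1 + c)/m = (1 + 0.383) / 2.782632 ≈ 0.497011.
With c = 0.383 and e = 0, the required reserve ratio on checkable deposits is 0.497011 − 0.383 − 0 = 0.114011.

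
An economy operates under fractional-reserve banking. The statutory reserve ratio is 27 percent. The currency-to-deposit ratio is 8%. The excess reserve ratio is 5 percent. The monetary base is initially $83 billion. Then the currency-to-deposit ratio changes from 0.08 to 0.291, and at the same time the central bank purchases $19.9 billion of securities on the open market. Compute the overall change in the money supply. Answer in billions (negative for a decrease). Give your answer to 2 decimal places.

-6.68 billion

Before: m₁ = (1 + 0.08) / (0.27 + 0.05 + 0.08) = 2.7, MB₁ = 83, so M₁ = 2.7 × 83 = 224.1 billion.
After: m₂ = (1 + 0.291) / (0.27 + 0.05 + 0.291) ≈ 2.112930, MB₂ = 83 + 19.9 = 102.9, so M₂ = 2.112930 × 102.9 ≈ 217.4205 billion.
ΔM = M₂ − M₁ = 217.4205 − 224.1 = -6.6795 billion.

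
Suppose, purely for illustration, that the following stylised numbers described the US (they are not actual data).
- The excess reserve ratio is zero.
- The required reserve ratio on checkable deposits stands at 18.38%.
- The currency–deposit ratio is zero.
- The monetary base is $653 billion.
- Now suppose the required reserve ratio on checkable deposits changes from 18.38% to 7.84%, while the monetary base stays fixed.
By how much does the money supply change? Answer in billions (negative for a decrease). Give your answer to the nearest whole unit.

Initially m₁ = 1 / (0.1838) ≈ 5.4407, so M₁ = 5.4407 × 653 = 3552.7771 billion.
After the change m₂ = 1 / (0.0784) ≈ 12.7551, so M₂ = 12.7551 × 653 = 8329.0803 billion.
ΔM = M₂ − M₁ = 8329.0803 − 3552.7771 = 4776.3032 billion.

$4776 billion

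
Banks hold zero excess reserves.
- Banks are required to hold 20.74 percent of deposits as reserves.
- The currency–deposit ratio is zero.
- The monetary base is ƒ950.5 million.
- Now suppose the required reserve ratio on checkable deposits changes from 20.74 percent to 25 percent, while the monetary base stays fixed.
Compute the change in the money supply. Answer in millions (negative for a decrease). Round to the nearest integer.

-781 million

Initially m₁ = 1 / (0.2074) ≈ 4.8216, so M₁ = 4.8216 × 950.5 = 4582.9308 million.
After the change m₂ = 1 / (0.25) = 4, so M₂ = 4 × 950.5 = 3802 million.
ΔM = M₂ − M₁ = 3802 − 4582.9308 = -780.9308 million.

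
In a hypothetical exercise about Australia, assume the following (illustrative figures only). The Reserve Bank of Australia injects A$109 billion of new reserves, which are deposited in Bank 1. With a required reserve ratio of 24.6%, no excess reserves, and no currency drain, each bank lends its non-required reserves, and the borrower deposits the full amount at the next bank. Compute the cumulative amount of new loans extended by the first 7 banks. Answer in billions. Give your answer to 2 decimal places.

Bank i lends (1 − rr)^i of the original deposit: Bank 1 lends 109·0.7540 = 82.1860, Bank 2 lends 109·0.7540² ≈ 61.9682, and so on.
Summing a geometric series: total = 109·[0.7540·(1 − 0.7540^7) / (1 − 0.7540)] ≈ 287.8021 billion.

A$287.80 billion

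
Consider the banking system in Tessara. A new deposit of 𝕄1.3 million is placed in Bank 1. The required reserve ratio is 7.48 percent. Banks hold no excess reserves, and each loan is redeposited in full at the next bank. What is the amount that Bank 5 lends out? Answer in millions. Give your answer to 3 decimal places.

Each bank lends a fraction (1 − rr) = 0.9252 of the deposit it receives, so Bank 5 receives 1.3·0.9252^4 and lends 1.3·0.9252^5 ≈ 0.8813 million.

𝕄0.881 million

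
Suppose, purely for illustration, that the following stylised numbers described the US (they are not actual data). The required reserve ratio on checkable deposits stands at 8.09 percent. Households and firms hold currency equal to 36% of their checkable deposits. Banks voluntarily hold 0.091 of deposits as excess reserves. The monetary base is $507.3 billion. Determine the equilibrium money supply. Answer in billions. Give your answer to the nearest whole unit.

$1297 billion

The money multiplier is m = (1 + c) / (rr + e + c) = (1 + 0.36) / (0.0809 + 0.091 + 0.36) ≈ 2.5569.
So M = m × MB = 2.5569 × 507.3 ≈ 1297.1154 billion.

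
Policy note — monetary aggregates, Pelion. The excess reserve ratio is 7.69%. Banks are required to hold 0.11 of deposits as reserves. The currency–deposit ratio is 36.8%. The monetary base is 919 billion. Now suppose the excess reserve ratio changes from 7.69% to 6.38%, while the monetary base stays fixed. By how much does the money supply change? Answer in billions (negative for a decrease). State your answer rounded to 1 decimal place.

54.8 billion

Initially m₁ = (1 + 0.368) / (0.11 + 0.0769 + 0.368) ≈ 2.46531, so M₁ = 2.46531 × 919 ≈ 2265.6199 billion.
After the change m₂ = (1 + 0.368) / (0.11 + 0.0638 + 0.368) ≈ 2.52492, so M₂ = 2.52492 × 919 ≈ 2320.4015 billion.
ΔM = M₂ − M₁ = 2320.4015 − 2265.6199 = 54.7816 billion.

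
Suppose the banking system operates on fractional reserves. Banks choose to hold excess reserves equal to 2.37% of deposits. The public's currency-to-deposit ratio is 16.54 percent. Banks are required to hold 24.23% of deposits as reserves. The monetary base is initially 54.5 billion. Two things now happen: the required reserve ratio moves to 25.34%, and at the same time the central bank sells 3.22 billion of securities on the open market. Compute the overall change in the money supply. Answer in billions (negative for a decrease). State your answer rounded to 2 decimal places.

-12.17 billion

Before: m₁ = (1 + 0.1654) / (0.2423 + 0.0237 + 0.1654) ≈ 2.70144, MB₁ = 54.5, so M₁ = 2.70144 × 54.5 ≈ 147.2285 billion.
After: m₂ = (1 + 0.1654) / (0.2534 + 0.0237 + 0.1654) ≈ 2.63367, MB₂ = 54.5 − 3.22 = 51.28, so M₂ = 2.63367 × 51.28 ≈ 135.0546 billion.
ΔM = M₂ − M₁ = 135.0546 − 147.2285 = -12.1739 billion.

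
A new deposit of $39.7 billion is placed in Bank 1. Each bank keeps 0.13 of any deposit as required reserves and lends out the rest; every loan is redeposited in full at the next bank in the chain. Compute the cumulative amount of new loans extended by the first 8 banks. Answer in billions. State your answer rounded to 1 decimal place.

$178.5 billion

Bank i lends (1 − rr)^i of the original deposit: Bank 1 lends 39.7·0.8700 = 34.5390, Bank 2 lends 39.7·0.8700² ≈ 30.0489, and so on.
Summing a geometric series: total = 39.7·[0.8700·(1 − 0.8700^8) / (1 − 0.8700)] ≈ 178.4838 billion.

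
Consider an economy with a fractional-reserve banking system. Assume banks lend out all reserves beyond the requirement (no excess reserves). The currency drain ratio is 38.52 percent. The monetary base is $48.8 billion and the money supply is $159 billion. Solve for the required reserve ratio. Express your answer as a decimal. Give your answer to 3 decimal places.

Using m = M/MB = 159/48.8 ≈ 3.258197. Since m = (1 + c)/(c + rr + e), the denominator satisfies c + rr + e = (1 + c)/m = (1 + 0.3852) / 3.258197 ≈ 0.425143.
With c = 0.3852 and e = 0, the required reserve ratio is 0.425143 − 0.3852 − 0 = 0.039943.

0.040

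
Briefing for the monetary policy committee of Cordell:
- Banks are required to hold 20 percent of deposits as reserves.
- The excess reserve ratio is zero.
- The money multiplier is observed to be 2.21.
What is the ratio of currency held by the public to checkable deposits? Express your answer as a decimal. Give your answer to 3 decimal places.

Using m = 2.21. From m = (1 + c)/(c + rr + e), rearranging gives 1 + c = m·(c + rr + e), so c·(1 − m) = m·(rr + e) − 1.
Hence c = [m·(rr + e) − 1]/(1 − m) = [2.21 × (0.2 + 0) − 1] / (1 − 2.21) ≈ 0.461157.

0.461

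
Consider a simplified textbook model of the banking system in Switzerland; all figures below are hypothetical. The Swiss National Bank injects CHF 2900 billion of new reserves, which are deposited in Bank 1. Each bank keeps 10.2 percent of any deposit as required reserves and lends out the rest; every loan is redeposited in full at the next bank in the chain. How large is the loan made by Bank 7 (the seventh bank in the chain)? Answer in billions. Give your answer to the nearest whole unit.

CHF 1366 billion

Each bank lends a fraction (1 − rr) = 0.8980 of the deposit it receives, so Bank 7 receives 2900·0.8980^6 and lends 2900·0.8980^7 ≈ 1365.6278 billion.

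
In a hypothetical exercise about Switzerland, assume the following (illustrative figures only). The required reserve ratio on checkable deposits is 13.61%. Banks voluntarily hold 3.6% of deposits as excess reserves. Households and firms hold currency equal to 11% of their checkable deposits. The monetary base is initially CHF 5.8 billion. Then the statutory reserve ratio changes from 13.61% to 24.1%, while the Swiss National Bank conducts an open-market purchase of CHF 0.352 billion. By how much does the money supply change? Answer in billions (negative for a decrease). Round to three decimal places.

-5.176 billion

Before: m₁ = (1 + 0.11) / (0.1361 + 0.036 + 0.11) ≈ 3.93477, MB₁ = 5.8, so M₁ = 3.93477 × 5.8 ≈ 22.8217 billion.
After: m₂ = (1 + 0.11) / (0.241 + 0.036 + 0.11) ≈ 2.86822, MB₂ = 5.8 + 0.352 = 6.152, so M₂ = 2.86822 × 6.152 ≈ 17.6453 billion.
ΔM = M₂ − M₁ = 17.6453 − 22.8217 = -5.1764 billion.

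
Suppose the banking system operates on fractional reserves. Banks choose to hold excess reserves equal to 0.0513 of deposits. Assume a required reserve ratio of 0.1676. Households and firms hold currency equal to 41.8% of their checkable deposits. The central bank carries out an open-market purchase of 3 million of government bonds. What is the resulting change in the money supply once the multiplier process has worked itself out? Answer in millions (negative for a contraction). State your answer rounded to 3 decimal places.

The money multiplier is m = (1 + c) / (rr + e + c) = (1 + 0.418) / (0.1676 + 0.0513 + 0.418) ≈ 2.22641.
The purchase adds 3 million of base, so ΔM = m × ΔMB = 2.22641 × (+3) ≈ 6.6792 million.

6.679 million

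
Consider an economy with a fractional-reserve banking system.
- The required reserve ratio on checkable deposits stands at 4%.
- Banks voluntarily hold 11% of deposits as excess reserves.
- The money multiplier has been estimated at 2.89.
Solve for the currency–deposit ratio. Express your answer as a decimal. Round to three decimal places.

Using m = 2.89. From m = (1 + c)/(c + rr + e), rearranging gives 1 + c = m·(c + rr + e), so c·(1 − m) = m·(rr + e) − 1.
Hence c = [m·(rr + e) − 1]/(1 − m) = [2.89 × (0.04 + 0.11) − 1] / (1 − 2.89) ≈ 0.299735.

0.300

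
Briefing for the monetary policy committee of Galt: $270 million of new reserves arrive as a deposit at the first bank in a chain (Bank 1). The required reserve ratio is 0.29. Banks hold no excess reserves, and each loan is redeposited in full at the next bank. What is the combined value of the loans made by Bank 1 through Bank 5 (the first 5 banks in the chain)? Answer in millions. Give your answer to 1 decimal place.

Bank i lends (1 − rr)^i of the original deposit: Bank 1 lends 270·0.7100 = 191.7000, Bank 2 lends 270·0.7100² = 136.1070, and so on.
Summing a geometric series: total = 270·[0.7100·(1 − 0.7100^5) / (1 − 0.7100)] ≈ 541.7687 million.

$541.8 million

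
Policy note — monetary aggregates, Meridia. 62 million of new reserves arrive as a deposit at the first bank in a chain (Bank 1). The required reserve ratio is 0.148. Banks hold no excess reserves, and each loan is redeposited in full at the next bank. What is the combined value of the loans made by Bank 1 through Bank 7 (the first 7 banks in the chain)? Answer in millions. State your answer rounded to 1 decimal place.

240.6 million

Bank i lends (1 − rr)^i of the original deposit: Bank 1 lends 62·0.8520 = 52.8240, Bank 2 lends 62·0.8520² ≈ 45.0060, and so on.
Summing a geometric series: total = 62·[0.8520·(1 − 0.8520^7) / (1 − 0.8520)] ≈ 240.6010 million.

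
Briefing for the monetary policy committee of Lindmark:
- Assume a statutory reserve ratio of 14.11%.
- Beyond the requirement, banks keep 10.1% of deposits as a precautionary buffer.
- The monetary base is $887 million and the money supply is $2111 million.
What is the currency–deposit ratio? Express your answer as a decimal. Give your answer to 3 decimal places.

Using m = M/MB = 2111/887 ≈ 2.379932. From m = (1 + c)/(c + rr + e), rearranging gives 1 + c = m·(c + rr + e), so c·(1 − m) = m·(rr + e) − 1.
Hence c = [m·(rr + e) − 1]/(1 − m) = [2.379932 × (0.1411 + 0.101) − 1] / (1 − 2.379932) ≈ 0.307130.

0.307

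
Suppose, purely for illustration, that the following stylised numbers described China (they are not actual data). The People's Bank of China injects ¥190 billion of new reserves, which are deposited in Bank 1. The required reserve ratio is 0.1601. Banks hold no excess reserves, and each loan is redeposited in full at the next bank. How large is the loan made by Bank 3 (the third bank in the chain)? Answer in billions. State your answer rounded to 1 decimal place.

¥112.6 billion

Each bank lends a fraction (1 − rr) = 0.8399 of the deposit it receives, so Bank 3 receives 190·0.8399^2 and lends 190·0.8399^3 ≈ 112.5735 billion.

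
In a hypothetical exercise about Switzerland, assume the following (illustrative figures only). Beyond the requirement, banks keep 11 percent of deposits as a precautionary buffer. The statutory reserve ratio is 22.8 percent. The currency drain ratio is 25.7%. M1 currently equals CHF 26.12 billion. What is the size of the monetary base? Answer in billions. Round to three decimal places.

The money multiplier is m = (1 + c) / (rr + e + c) = (1 + 0.257) / (0.228 + 0.11 + 0.257) ≈ 2.112605.
MB = M / m = 26.12 / 2.112605 ≈ 12.3639 billion.

CHF 12.364 billion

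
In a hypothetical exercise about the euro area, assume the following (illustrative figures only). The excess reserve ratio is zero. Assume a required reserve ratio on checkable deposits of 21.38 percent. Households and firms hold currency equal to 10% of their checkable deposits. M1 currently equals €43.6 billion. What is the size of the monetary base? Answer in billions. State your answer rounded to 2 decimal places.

€12.44 billion

The money multiplier is m = (1 + c) / (rr + c) = (1 + 0.1) / (0.2138 + 0.1) ≈ 3.50542.
MB = M / m = 43.6 / 3.50542 ≈ 12.4379 billion.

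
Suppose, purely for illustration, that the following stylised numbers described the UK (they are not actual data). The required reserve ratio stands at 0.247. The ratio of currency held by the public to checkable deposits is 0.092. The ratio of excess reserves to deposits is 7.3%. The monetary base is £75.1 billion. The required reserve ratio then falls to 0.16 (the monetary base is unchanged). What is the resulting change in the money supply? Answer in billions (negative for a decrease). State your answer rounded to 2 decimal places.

£53.28 billion

Initially m₁ = (1 + 0.092) / (0.247 + 0.073 + 0.092) ≈ 2.65049, so M₁ = 2.65049 × 75.1 ≈ 199.0518 billion.
After the change m₂ = (1 + 0.092) / (0.16 + 0.073 + 0.092) = 3.36, so M₂ = 3.36 × 75.1 = 252.336 billion.
ΔM = M₂ − M₁ = 252.336 − 199.0518 = 53.2842 billion.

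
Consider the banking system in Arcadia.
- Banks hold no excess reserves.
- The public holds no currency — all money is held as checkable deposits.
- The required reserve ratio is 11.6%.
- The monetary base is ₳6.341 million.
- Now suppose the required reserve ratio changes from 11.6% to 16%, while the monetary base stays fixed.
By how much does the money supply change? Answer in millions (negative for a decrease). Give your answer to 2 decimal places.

-15.03 million

Initially m₁ = 1 / (0.116) ≈ 8.6207, so M₁ = 8.6207 × 6.341 ≈ 54.6639 million.
After the change m₂ = 1 / (0.16) = 6.25, so M₂ = 6.25 × 6.341 ≈ 39.6313 million.
ΔM = M₂ − M₁ = 39.6313 − 54.6639 = -15.0326 million.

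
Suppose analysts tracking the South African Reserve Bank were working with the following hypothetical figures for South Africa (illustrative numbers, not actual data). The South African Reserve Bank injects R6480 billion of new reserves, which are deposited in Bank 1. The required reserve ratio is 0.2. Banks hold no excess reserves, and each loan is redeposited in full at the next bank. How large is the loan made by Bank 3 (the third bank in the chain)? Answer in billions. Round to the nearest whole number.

R3318 billion

Each bank lends a fraction (1 − rr) = 0.8000 of the deposit it receives, so Bank 3 receives 6480·0.8000^2 and lends 6480·0.8000^3 = 3317.7600 billion.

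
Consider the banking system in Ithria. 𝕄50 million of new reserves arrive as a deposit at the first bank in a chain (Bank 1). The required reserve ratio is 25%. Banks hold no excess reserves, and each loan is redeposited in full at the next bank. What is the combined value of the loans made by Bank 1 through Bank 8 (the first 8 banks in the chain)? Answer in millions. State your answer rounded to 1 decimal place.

𝕄135.0 million

Bank i lends (1 − rr)^i of the original deposit: Bank 1 lends 50·0.7500 = 37.5000, Bank 2 lends 50·0.7500² = 28.1250, and so on.
Summing a geometric series: total = 50·[0.7500·(1 − 0.7500^8) / (1 − 0.7500)] ≈ 134.9831 million.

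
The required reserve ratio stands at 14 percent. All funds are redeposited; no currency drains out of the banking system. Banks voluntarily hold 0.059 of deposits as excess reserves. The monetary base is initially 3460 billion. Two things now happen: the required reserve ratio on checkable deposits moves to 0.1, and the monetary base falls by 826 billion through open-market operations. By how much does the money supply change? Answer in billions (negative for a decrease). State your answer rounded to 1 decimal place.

Before: m₁ = 1 / (0.14 + 0.059) ≈ 5.025126, MB₁ = 3460, so M₁ = 5.025126 × 3460 ≈ 17386.936 billion.
After: m₂ = 1 / (0.1 + 0.059) ≈ 6.289308, MB₂ = 3460 − 826 = 2634, so M₂ = 6.289308 × 2634 ≈ 16566.0373 billion.
ΔM = M₂ − M₁ = 16566.0373 − 17386.936 = -820.8987 billion.

-820.9 billion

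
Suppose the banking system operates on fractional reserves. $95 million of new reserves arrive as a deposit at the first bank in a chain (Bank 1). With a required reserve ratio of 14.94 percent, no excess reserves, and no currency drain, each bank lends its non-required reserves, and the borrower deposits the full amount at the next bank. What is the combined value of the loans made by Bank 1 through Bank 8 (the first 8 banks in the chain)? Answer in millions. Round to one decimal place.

Bank i lends (1 − rr)^i of the original deposit: Bank 1 lends 95·0.8506 = 80.8070, Bank 2 lends 95·0.8506² ≈ 68.7344, and so on.
Summing a geometric series: total = 95·[0.8506·(1 − 0.8506^8) / (1 − 0.8506)] ≈ 392.6587 million.

$392.7 million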